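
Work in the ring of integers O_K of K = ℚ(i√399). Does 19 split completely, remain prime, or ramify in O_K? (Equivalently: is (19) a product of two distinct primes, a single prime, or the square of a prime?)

d = -399 ≡ 1 (mod 4), so O_K = ℤ[(1+√-399)/2] and disc(K) = d = -399.
disc(K) = -399 = 19·(-21), so p = 19 is ramified.

19 is ramified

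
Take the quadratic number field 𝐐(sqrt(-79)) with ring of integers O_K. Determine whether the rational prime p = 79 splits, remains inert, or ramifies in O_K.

d = -79 ≡ 1 (mod 4), so O_K = ℤ[(1+√-79)/2] and disc(K) = d = -79.
disc(K) = -79 = 79·(-1), so p = 79 is ramified.

79 is ramified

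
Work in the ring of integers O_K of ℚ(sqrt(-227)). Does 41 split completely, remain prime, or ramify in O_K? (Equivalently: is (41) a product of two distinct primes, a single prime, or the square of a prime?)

Since -227 ≡ 1 mod 4, the ring of integers is ℤ[(1+√-227)/2] with discriminant -227.
41 ∤ -227, so 41 is unramified.
Euler's criterion: (-227)^20 mod 41 = 40. Thus (-227|41) = -1.
d is a non-residue mod p, hence 41 remains inert in O_K.

inert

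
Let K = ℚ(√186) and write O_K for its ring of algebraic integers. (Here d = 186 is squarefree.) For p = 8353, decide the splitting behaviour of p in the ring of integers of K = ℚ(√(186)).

8353 splits in O_K

186 mod 4 = 2, hence disc K = 4·186 = 744 and O_K = ℤ[√186].
8353 ∤ 744, so 8353 is unramified.
Compute (186/8353) via Euler: 186^((8353-1)/2) mod 8353 = 1, so (186/8353) = 1.
(186/8353) = 1, so 8353 splits.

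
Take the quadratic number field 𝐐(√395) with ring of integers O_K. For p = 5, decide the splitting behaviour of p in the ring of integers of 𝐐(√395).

Since 395 ≢ 1 mod 4, the ring of integers is ℤ[√395] with discriminant 4·395 = 1580.
5 divides disc(K) = 1580, so 5 ramifies.

ramified — (5) = 𝔭²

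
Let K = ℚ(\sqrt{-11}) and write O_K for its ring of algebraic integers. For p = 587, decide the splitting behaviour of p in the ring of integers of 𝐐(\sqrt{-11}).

split — (587) = 𝔭₁𝔭₂ with 𝔭₁ ≠ 𝔭₂

-11 mod 4 = 1, hence disc K = -11 and O_K = ℤ[(1+√-11)/2].
Since gcd(587, -11) = 1 the prime 587 does not ramify.
Euler's criterion: (-11)^293 mod 587 = 1. Thus (-11|587) = 1.
(-11/587) = 1, so 587 splits.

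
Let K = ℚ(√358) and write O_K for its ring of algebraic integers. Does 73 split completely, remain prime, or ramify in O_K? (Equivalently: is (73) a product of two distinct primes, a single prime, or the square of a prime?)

Since 358 ≢ 1 mod 4, the ring of integers is ℤ[√358] with discriminant 4·358 = 1432.
Since gcd(73, 1432) = 1 the prime 73 does not ramify.
Legendre symbol by Euler's criterion: (358/73) ≡ 358^36 ≡ 72 (mod 73), i.e. (358/73) = -1.
Legendre symbol -1 ⇒ 73 is inert.

inert — (73) stays prime in O_K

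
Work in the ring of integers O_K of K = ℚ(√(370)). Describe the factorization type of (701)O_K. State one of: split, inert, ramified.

370 mod 4 = 2, hence disc K = 4·370 = 1480 and O_K = ℤ[√370].
Since gcd(701, 1480) = 1 the prime 701 does not ramify.
(370/701) = 370^350 mod 701 = 1, giving Legendre symbol 1.
Legendre symbol 1 ⇒ 701 is split.

701 splits in O_K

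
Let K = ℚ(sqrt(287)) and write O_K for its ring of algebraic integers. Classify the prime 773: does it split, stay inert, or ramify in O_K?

d = 287 ≡ 3 (mod 4), so O_K = ℤ[√287] and disc(K) = 4d = 1148.
disc(K) = 1148 is not divisible by 773; 773 is unramified.
(287/773) = 287^386 mod 773 = 1, giving Legendre symbol 1.
d is a quadratic residue mod p, hence 773 splits in O_K.

p splits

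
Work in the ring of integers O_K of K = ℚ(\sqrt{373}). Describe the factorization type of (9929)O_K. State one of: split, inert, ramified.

373 mod 4 = 1, hence disc K = 373 and O_K = ℤ[(1+√373)/2].
Since gcd(9929, 373) = 1 the prime 9929 does not ramify.
Legendre symbol by Euler's criterion: (373/9929) ≡ 373^4964 ≡ 9928 (mod 9929), i.e. (373/9929) = -1.
(373/9929) = -1, so 9929 is inert.

inert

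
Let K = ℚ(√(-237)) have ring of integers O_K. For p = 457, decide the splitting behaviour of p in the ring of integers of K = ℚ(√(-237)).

splits completely

d = -237 ≡ 3 (mod 4), so O_K = ℤ[√-237] and disc(K) = 4d = -948.
457 ∤ -948, so 457 is unramified.
(-237/457) = 220^228 mod 457 = 1, giving Legendre symbol 1.
Legendre symbol 1 ⇒ 457 is split.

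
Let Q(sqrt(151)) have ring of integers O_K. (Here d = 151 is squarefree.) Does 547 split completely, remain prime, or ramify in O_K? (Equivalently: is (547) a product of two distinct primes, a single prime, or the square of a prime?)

inert — (547) stays prime in O_K

d = 151 ≡ 3 (mod 4), so O_K = ℤ[√151] and disc(K) = 4d = 604.
547 ∤ 604, so 547 is unramified.
(151/547) = 151^273 mod 547 = 546, giving Legendre symbol -1.
d is a non-residue mod p, hence 547 remains inert in O_K.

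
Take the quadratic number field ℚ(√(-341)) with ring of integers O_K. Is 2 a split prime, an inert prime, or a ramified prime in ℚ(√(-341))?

ramified

Since -341 ≢ 1 mod 4, the ring of integers is ℤ[√-341] with discriminant 4·(-341) = -1364.
disc(K) = -1364 = 2·(-682), so p = 2 is ramified.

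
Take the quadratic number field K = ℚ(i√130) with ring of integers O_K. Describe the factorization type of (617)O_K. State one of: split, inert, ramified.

d = -130 ≡ 2 (mod 4), so O_K = ℤ[√-130] and disc(K) = 4d = -520.
617 ∤ -520, so 617 is unramified.
(-130/617) = 487^308 mod 617 = 1, giving Legendre symbol 1.
Legendre symbol 1 ⇒ 617 is split.

split — (617) = 𝔭₁𝔭₂ with 𝔭₁ ≠ 𝔭₂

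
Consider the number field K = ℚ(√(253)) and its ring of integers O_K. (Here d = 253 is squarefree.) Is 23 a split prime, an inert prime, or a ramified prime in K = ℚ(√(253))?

d = 253 ≡ 1 (mod 4), so O_K = ℤ[(1+√253)/2] and disc(K) = d = 253.
disc(K) = 253 = 23·11, so p = 23 is ramified.

23 is ramified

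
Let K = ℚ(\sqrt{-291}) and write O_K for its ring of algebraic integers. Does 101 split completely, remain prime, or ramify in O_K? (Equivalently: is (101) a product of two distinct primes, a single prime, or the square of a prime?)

Since -291 ≡ 1 mod 4, the ring of integers is ℤ[(1+√-291)/2] with discriminant -291.
101 ∤ -291, so 101 is unramified.
Compute (-291/101) via Euler: 12^((101-1)/2) mod 101 = 100, so (-291/101) = -1.
d is a non-residue mod p, hence 101 remains inert in O_K.

101 remains inert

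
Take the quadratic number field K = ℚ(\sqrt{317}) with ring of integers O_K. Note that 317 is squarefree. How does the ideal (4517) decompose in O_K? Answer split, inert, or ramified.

317 mod 4 = 1, hence disc K = 317 and O_K = ℤ[(1+√317)/2].
4517 ∤ 317, so 4517 is unramified.
Compute (317/4517) via Euler: 317^((4517-1)/2) mod 4517 = 1, so (317/4517) = 1.
(317/4517) = 1, so 4517 splits.

splits completely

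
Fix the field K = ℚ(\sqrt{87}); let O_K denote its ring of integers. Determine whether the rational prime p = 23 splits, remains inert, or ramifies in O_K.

Since 87 ≢ 1 mod 4, the ring of integers is ℤ[√87] with discriminant 4·87 = 348.
23 ∤ 348, so 23 is unramified.
(87/23) = 18^11 mod 23 = 1, giving Legendre symbol 1.
d is a quadratic residue mod p, hence 23 splits in O_K.

p splits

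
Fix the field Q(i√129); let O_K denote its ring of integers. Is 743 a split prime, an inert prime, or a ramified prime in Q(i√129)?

p is inert

Since -129 ≢ 1 mod 4, the ring of integers is ℤ[√-129] with discriminant 4·(-129) = -516.
Since gcd(743, -516) = 1 the prime 743 does not ramify.
Euler's criterion: (-129)^371 mod 743 = 742. Thus (-129|743) = -1.
d is a non-residue mod p, hence 743 remains inert in O_K.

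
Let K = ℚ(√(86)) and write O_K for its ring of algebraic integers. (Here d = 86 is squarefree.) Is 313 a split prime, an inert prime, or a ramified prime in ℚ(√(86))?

86 mod 4 = 2, hence disc K = 4·86 = 344 and O_K = ℤ[√86].
313 ∤ 344, so 313 is unramified.
Compute (86/313) via Euler: 86^((313-1)/2) mod 313 = 312, so (86/313) = -1.
Legendre symbol -1 ⇒ 313 is inert.

313 remains inert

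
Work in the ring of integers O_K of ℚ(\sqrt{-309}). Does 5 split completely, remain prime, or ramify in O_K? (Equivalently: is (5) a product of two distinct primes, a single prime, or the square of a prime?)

5 splits in O_K

Since -309 ≢ 1 mod 4, the ring of integers is ℤ[√-309] with discriminant 4·(-309) = -1236.
Since gcd(5, -1236) = 1 the prime 5 does not ramify.
Euler's criterion: (-309)^2 mod 5 = 1. Thus (-309|5) = 1.
Legendre symbol 1 ⇒ 5 is split.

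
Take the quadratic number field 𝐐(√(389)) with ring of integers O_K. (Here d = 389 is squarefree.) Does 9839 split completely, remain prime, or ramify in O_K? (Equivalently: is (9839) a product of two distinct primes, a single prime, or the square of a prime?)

d = 389 ≡ 1 (mod 4), so O_K = ℤ[(1+√389)/2] and disc(K) = d = 389.
Since gcd(9839, 389) = 1 the prime 9839 does not ramify.
Legendre symbol by Euler's criterion: (389/9839) ≡ 389^4919 ≡ 1 (mod 9839), i.e. (389/9839) = 1.
Legendre symbol 1 ⇒ 9839 is split.

split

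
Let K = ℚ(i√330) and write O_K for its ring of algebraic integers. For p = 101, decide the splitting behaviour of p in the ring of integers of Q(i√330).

remains prime (inert)

Since -330 ≢ 1 mod 4, the ring of integers is ℤ[√-330] with discriminant 4·(-330) = -1320.
Since gcd(101, -1320) = 1 the prime 101 does not ramify.
Euler's criterion: (-330)^50 mod 101 = 100. Thus (-330|101) = -1.
(-330/101) = -1, so 101 is inert.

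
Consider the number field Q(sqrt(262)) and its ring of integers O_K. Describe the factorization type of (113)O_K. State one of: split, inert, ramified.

262 mod 4 = 2, hence disc K = 4·262 = 1048 and O_K = ℤ[√262].
Since gcd(113, 1048) = 1 the prime 113 does not ramify.
Legendre symbol by Euler's criterion: (262/113) ≡ 262^56 ≡ 1 (mod 113), i.e. (262/113) = 1.
Legendre symbol 1 ⇒ 113 is split.

split — (113) = 𝔭₁𝔭₂ with 𝔭₁ ≠ 𝔭₂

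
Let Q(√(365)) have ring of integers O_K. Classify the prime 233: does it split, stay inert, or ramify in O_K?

Since 365 ≡ 1 mod 4, the ring of integers is ℤ[(1+√365)/2] with discriminant 365.
233 ∤ 365, so 233 is unramified.
Legendre symbol by Euler's criterion: (365/233) ≡ 365^116 ≡ 1 (mod 233), i.e. (365/233) = 1.
d is a quadratic residue mod p, hence 233 splits in O_K.

splits completely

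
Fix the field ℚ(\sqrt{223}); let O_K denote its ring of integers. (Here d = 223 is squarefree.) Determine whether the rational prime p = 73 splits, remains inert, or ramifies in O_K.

split

d = 223 ≡ 3 (mod 4), so O_K = ℤ[√223] and disc(K) = 4d = 892.
Since gcd(73, 892) = 1 the prime 73 does not ramify.
Legendre symbol by Euler's criterion: (223/73) ≡ 223^36 ≡ 1 (mod 73), i.e. (223/73) = 1.
d is a quadratic residue mod p, hence 73 splits in O_K.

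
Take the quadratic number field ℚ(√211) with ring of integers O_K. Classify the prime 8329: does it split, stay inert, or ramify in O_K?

split — (8329) = 𝔭₁𝔭₂ with 𝔭₁ ≠ 𝔭₂

d = 211 ≡ 3 (mod 4), so O_K = ℤ[√211] and disc(K) = 4d = 844.
Since gcd(8329, 844) = 1 the prime 8329 does not ramify.
Euler's criterion: 211^4164 mod 8329 = 1. Thus (211|8329) = 1.
Legendre symbol 1 ⇒ 8329 is split.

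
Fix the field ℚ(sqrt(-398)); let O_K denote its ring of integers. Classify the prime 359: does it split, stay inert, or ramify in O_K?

-398 mod 4 = 2, hence disc K = 4·(-398) = -1592 and O_K = ℤ[√-398].
disc(K) = -1592 is not divisible by 359; 359 is unramified.
Legendre symbol by Euler's criterion: (-398/359) ≡ (-398)^179 ≡ 1 (mod 359), i.e. (-398/359) = 1.
d is a quadratic residue mod p, hence 359 splits in O_K.

split — (359) = 𝔭₁𝔭₂ with 𝔭₁ ≠ 𝔭₂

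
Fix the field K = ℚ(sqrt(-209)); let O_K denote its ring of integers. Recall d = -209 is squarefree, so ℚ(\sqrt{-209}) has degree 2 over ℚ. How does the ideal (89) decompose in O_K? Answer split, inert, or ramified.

Since -209 ≢ 1 mod 4, the ring of integers is ℤ[√-209] with discriminant 4·(-209) = -836.
disc(K) = -836 is not divisible by 89; 89 is unramified.
Legendre symbol by Euler's criterion: (-209/89) ≡ (-209)^44 ≡ 88 (mod 89), i.e. (-209/89) = -1.
d is a non-residue mod p, hence 89 remains inert in O_K.

inert — (89) stays prime in O_K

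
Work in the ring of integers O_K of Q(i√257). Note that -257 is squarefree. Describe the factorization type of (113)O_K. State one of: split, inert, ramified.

Since -257 ≢ 1 mod 4, the ring of integers is ℤ[√-257] with discriminant 4·(-257) = -1028.
Since gcd(113, -1028) = 1 the prime 113 does not ramify.
Euler's criterion: (-257)^56 mod 113 = 1. Thus (-257|113) = 1.
Legendre symbol 1 ⇒ 113 is split.

split — (113) = 𝔭₁𝔭₂ with 𝔭₁ ≠ 𝔭₂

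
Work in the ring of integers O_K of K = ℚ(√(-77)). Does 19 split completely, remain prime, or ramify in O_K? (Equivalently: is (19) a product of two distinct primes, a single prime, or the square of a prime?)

19 remains inert

-77 mod 4 = 3, hence disc K = 4·(-77) = -308 and O_K = ℤ[√-77].
Since gcd(19, -308) = 1 the prime 19 does not ramify.
Legendre symbol by Euler's criterion: (-77/19) ≡ (-77)^9 ≡ 18 (mod 19), i.e. (-77/19) = -1.
d is a non-residue mod p, hence 19 remains inert in O_K.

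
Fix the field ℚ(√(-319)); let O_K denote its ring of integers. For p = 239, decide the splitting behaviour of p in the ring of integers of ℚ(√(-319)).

d = -319 ≡ 1 (mod 4), so O_K = ℤ[(1+√-319)/2] and disc(K) = d = -319.
disc(K) = -319 is not divisible by 239; 239 is unramified.
Legendre symbol by Euler's criterion: (-319/239) ≡ (-319)^119 ≡ 238 (mod 239), i.e. (-319/239) = -1.
(-319/239) = -1, so 239 is inert.

239 remains inert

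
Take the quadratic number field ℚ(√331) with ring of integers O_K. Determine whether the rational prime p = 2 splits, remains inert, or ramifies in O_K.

ramified

d = 331 ≡ 3 (mod 4), so O_K = ℤ[√331] and disc(K) = 4d = 1324.
disc(K) = 1324 = 2·662, so p = 2 is ramified.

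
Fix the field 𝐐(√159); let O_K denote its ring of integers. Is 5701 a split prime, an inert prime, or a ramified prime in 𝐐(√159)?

remains prime (inert)

d = 159 ≡ 3 (mod 4), so O_K = ℤ[√159] and disc(K) = 4d = 636.
Since gcd(5701, 636) = 1 the prime 5701 does not ramify.
Compute (159/5701) via Euler: 159^((5701-1)/2) mod 5701 = 5700, so (159/5701) = -1.
(159/5701) = -1, so 5701 is inert.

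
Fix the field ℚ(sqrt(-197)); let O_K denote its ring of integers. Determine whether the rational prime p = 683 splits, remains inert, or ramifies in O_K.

683 remains inert

d = -197 ≡ 3 (mod 4), so O_K = ℤ[√-197] and disc(K) = 4d = -788.
683 ∤ -788, so 683 is unramified.
Euler's criterion: (-197)^341 mod 683 = 682. Thus (-197|683) = -1.
d is a non-residue mod p, hence 683 remains inert in O_K.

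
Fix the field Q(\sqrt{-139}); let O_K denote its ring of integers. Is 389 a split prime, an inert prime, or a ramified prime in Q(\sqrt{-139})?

d = -139 ≡ 1 (mod 4), so O_K = ℤ[(1+√-139)/2] and disc(K) = d = -139.
disc(K) = -139 is not divisible by 389; 389 is unramified.
Compute (-139/389) via Euler: 250^((389-1)/2) mod 389 = 388, so (-139/389) = -1.
d is a non-residue mod p, hence 389 remains inert in O_K.

remains prime (inert)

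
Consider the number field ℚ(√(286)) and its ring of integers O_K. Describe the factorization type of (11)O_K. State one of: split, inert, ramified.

286 mod 4 = 2, hence disc K = 4·286 = 1144 and O_K = ℤ[√286].
disc(K) = 1144 = 11·104, so p = 11 is ramified.

11 is ramified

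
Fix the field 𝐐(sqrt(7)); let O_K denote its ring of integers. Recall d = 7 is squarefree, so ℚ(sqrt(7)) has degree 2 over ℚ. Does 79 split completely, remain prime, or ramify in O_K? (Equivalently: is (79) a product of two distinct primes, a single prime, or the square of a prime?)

Since 7 ≢ 1 mod 4, the ring of integers is ℤ[√7] with discriminant 4·7 = 28.
Since gcd(79, 28) = 1 the prime 79 does not ramify.
Legendre symbol by Euler's criterion: (7/79) ≡ 7^39 ≡ 78 (mod 79), i.e. (7/79) = -1.
d is a non-residue mod p, hence 79 remains inert in O_K.

inert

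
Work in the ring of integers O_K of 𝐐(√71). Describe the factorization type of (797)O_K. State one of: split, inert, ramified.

splits completely

d = 71 ≡ 3 (mod 4), so O_K = ℤ[√71] and disc(K) = 4d = 284.
Since gcd(797, 284) = 1 the prime 797 does not ramify.
Legendre symbol by Euler's criterion: (71/797) ≡ 71^398 ≡ 1 (mod 797), i.e. (71/797) = 1.
Legendre symbol 1 ⇒ 797 is split.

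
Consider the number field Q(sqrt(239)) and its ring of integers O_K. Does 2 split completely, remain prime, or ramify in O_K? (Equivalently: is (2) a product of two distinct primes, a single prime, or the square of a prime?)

d = 239 ≡ 3 (mod 4), so O_K = ℤ[√239] and disc(K) = 4d = 956.
disc(K) = 956 = 2·478, so p = 2 is ramified.

p ramifies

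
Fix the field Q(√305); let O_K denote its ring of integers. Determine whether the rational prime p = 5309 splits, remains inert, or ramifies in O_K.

d = 305 ≡ 1 (mod 4), so O_K = ℤ[(1+√305)/2] and disc(K) = d = 305.
5309 ∤ 305, so 5309 is unramified.
Compute (305/5309) via Euler: 305^((5309-1)/2) mod 5309 = 5308, so (305/5309) = -1.
d is a non-residue mod p, hence 5309 remains inert in O_K.

5309 remains inert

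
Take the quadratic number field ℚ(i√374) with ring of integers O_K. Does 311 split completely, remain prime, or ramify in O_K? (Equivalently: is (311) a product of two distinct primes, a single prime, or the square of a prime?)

inert — (311) stays prime in O_K

-374 mod 4 = 2, hence disc K = 4·(-374) = -1496 and O_K = ℤ[√-374].
311 ∤ -1496, so 311 is unramified.
Compute (-374/311) via Euler: 248^((311-1)/2) mod 311 = 310, so (-374/311) = -1.
d is a non-residue mod p, hence 311 remains inert in O_K.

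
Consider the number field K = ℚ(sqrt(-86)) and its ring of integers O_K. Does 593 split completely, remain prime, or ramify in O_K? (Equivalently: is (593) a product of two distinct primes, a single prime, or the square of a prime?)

-86 mod 4 = 2, hence disc K = 4·(-86) = -344 and O_K = ℤ[√-86].
593 ∤ -344, so 593 is unramified.
Euler's criterion: (-86)^296 mod 593 = 592. Thus (-86|593) = -1.
Legendre symbol -1 ⇒ 593 is inert.

p is inert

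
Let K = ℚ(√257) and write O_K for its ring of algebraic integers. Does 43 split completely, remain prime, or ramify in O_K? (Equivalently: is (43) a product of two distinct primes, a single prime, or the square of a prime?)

43 remains inert

d = 257 ≡ 1 (mod 4), so O_K = ℤ[(1+√257)/2] and disc(K) = d = 257.
disc(K) = 257 is not divisible by 43; 43 is unramified.
Compute (257/43) via Euler: 42^((43-1)/2) mod 43 = 42, so (257/43) = -1.
(257/43) = -1, so 43 is inert.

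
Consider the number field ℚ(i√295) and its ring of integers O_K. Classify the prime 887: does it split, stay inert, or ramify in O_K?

Since -295 ≡ 1 mod 4, the ring of integers is ℤ[(1+√-295)/2] with discriminant -295.
887 ∤ -295, so 887 is unramified.
Compute (-295/887) via Euler: 592^((887-1)/2) mod 887 = 1, so (-295/887) = 1.
Legendre symbol 1 ⇒ 887 is split.

887 splits in O_K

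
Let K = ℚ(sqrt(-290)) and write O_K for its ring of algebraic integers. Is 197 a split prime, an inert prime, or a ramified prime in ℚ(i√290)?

p splits

d = -290 ≡ 2 (mod 4), so O_K = ℤ[√-290] and disc(K) = 4d = -1160.
Since gcd(197, -1160) = 1 the prime 197 does not ramify.
Euler's criterion: (-290)^98 mod 197 = 1. Thus (-290|197) = 1.
Legendre symbol 1 ⇒ 197 is split.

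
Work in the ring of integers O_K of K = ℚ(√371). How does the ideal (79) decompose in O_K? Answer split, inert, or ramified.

p splits

Since 371 ≢ 1 mod 4, the ring of integers is ℤ[√371] with discriminant 4·371 = 1484.
79 ∤ 1484, so 79 is unramified.
Euler's criterion: 371^39 mod 79 = 1. Thus (371|79) = 1.
(371/79) = 1, so 79 splits.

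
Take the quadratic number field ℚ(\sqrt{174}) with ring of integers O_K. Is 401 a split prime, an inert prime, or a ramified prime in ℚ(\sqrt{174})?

d = 174 ≡ 2 (mod 4), so O_K = ℤ[√174] and disc(K) = 4d = 696.
401 ∤ 696, so 401 is unramified.
Legendre symbol by Euler's criterion: (174/401) ≡ 174^200 ≡ 400 (mod 401), i.e. (174/401) = -1.
d is a non-residue mod p, hence 401 remains inert in O_K.

401 remains inert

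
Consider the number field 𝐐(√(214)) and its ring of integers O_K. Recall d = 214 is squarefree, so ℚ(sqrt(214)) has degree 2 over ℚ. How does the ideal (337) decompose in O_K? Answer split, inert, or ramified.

Since 214 ≢ 1 mod 4, the ring of integers is ℤ[√214] with discriminant 4·214 = 856.
337 ∤ 856, so 337 is unramified.
Euler's criterion: 214^168 mod 337 = 1. Thus (214|337) = 1.
d is a quadratic residue mod p, hence 337 splits in O_K.

split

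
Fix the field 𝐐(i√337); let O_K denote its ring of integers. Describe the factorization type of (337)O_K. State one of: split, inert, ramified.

Since -337 ≢ 1 mod 4, the ring of integers is ℤ[√-337] with discriminant 4·(-337) = -1348.
Ramification test: 337 | -1348. The prime 337 ramifies in K.

ramifies in O_K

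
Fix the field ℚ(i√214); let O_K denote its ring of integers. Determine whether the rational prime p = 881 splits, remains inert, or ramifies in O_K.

split

Since -214 ≢ 1 mod 4, the ring of integers is ℤ[√-214] with discriminant 4·(-214) = -856.
disc(K) = -856 is not divisible by 881; 881 is unramified.
Euler's criterion: (-214)^440 mod 881 = 1. Thus (-214|881) = 1.
d is a quadratic residue mod p, hence 881 splits in O_K.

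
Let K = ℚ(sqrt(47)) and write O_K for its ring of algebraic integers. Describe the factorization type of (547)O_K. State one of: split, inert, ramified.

47 mod 4 = 3, hence disc K = 4·47 = 188 and O_K = ℤ[√47].
disc(K) = 188 is not divisible by 547; 547 is unramified.
Legendre symbol by Euler's criterion: (47/547) ≡ 47^273 ≡ 1 (mod 547), i.e. (47/547) = 1.
(47/547) = 1, so 547 splits.

splits completely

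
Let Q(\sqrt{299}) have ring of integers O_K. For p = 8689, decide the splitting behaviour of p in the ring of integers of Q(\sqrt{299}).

299 mod 4 = 3, hence disc K = 4·299 = 1196 and O_K = ℤ[√299].
Since gcd(8689, 1196) = 1 the prime 8689 does not ramify.
(299/8689) = 299^4344 mod 8689 = 8688, giving Legendre symbol -1.
(299/8689) = -1, so 8689 is inert.

inert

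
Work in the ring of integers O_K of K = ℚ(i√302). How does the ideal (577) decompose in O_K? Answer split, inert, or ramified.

Since -302 ≢ 1 mod 4, the ring of integers is ℤ[√-302] with discriminant 4·(-302) = -1208.
577 ∤ -1208, so 577 is unramified.
(-302/577) = 275^288 mod 577 = 1, giving Legendre symbol 1.
(-302/577) = 1, so 577 splits.

split — (577) = 𝔭₁𝔭₂ with 𝔭₁ ≠ 𝔭₂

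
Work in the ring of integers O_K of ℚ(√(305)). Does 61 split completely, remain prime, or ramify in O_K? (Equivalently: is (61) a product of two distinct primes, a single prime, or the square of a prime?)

p ramifies

305 mod 4 = 1, hence disc K = 305 and O_K = ℤ[(1+√305)/2].
Ramification test: 61 | 305. The prime 61 ramifies in K.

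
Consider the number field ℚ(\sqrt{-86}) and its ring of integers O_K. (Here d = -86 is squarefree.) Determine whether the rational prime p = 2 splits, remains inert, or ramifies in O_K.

ramified

d = -86 ≡ 2 (mod 4), so O_K = ℤ[√-86] and disc(K) = 4d = -344.
disc(K) = -344 = 2·(-172), so p = 2 is ramified.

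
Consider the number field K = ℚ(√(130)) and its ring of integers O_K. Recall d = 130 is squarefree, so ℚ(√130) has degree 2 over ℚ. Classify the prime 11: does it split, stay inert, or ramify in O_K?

130 mod 4 = 2, hence disc K = 4·130 = 520 and O_K = ℤ[√130].
11 ∤ 520, so 11 is unramified.
(130/11) = 9^5 mod 11 = 1, giving Legendre symbol 1.
Legendre symbol 1 ⇒ 11 is split.

p splits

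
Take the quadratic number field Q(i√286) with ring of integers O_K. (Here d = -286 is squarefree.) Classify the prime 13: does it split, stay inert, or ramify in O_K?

p ramifies

d = -286 ≡ 2 (mod 4), so O_K = ℤ[√-286] and disc(K) = 4d = -1144.
13 divides disc(K) = -1144, so 13 ramifies.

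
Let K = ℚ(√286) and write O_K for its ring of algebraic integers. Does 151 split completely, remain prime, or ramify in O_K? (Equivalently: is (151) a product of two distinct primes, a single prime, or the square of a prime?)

286 mod 4 = 2, hence disc K = 4·286 = 1144 and O_K = ℤ[√286].
151 ∤ 1144, so 151 is unramified.
Euler's criterion: 286^75 mod 151 = 150. Thus (286|151) = -1.
d is a non-residue mod p, hence 151 remains inert in O_K.

151 remains inert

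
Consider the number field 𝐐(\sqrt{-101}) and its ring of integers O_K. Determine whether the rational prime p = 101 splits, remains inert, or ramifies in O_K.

p ramifies

-101 mod 4 = 3, hence disc K = 4·(-101) = -404 and O_K = ℤ[√-101].
disc(K) = -404 = 101·(-4), so p = 101 is ramified.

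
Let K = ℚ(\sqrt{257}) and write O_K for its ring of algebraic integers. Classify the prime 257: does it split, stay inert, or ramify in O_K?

ramified — (257) = 𝔭²

Since 257 ≡ 1 mod 4, the ring of integers is ℤ[(1+√257)/2] with discriminant 257.
Ramification test: 257 | 257. The prime 257 ramifies in K.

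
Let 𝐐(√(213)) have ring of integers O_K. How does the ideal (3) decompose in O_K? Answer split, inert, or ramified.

Since 213 ≡ 1 mod 4, the ring of integers is ℤ[(1+√213)/2] with discriminant 213.
disc(K) = 213 = 3·71, so p = 3 is ramified.

3 is ramified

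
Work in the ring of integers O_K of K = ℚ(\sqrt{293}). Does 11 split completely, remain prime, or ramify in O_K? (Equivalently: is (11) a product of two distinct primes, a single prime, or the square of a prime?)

293 mod 4 = 1, hence disc K = 293 and O_K = ℤ[(1+√293)/2].
11 ∤ 293, so 11 is unramified.
(293/11) = 7^5 mod 11 = 10, giving Legendre symbol -1.
(293/11) = -1, so 11 is inert.

remains prime (inert)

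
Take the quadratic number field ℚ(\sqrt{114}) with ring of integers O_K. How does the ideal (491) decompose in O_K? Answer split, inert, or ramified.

491 splits in O_K

d = 114 ≡ 2 (mod 4), so O_K = ℤ[√114] and disc(K) = 4d = 456.
Since gcd(491, 456) = 1 the prime 491 does not ramify.
(114/491) = 114^245 mod 491 = 1, giving Legendre symbol 1.
Legendre symbol 1 ⇒ 491 is split.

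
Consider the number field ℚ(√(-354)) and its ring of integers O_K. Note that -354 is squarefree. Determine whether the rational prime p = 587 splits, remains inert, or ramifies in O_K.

d = -354 ≡ 2 (mod 4), so O_K = ℤ[√-354] and disc(K) = 4d = -1416.
Since gcd(587, -1416) = 1 the prime 587 does not ramify.
Compute (-354/587) via Euler: 233^((587-1)/2) mod 587 = 1, so (-354/587) = 1.
d is a quadratic residue mod p, hence 587 splits in O_K.

p splits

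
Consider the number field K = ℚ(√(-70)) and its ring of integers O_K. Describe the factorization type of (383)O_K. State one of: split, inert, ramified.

p splits

d = -70 ≡ 2 (mod 4), so O_K = ℤ[√-70] and disc(K) = 4d = -280.
Since gcd(383, -280) = 1 the prime 383 does not ramify.
Euler's criterion: (-70)^191 mod 383 = 1. Thus (-70|383) = 1.
Legendre symbol 1 ⇒ 383 is split.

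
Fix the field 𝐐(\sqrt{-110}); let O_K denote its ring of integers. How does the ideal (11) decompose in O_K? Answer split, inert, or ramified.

d = -110 ≡ 2 (mod 4), so O_K = ℤ[√-110] and disc(K) = 4d = -440.
Ramification test: 11 | -440. The prime 11 ramifies in K.

ramifies in O_K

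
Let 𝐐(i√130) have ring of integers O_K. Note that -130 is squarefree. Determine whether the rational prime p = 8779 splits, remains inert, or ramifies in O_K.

-130 mod 4 = 2, hence disc K = 4·(-130) = -520 and O_K = ℤ[√-130].
disc(K) = -520 is not divisible by 8779; 8779 is unramified.
Legendre symbol by Euler's criterion: (-130/8779) ≡ (-130)^4389 ≡ 1 (mod 8779), i.e. (-130/8779) = 1.
(-130/8779) = 1, so 8779 splits.

split — (8779) = 𝔭₁𝔭₂ with 𝔭₁ ≠ 𝔭₂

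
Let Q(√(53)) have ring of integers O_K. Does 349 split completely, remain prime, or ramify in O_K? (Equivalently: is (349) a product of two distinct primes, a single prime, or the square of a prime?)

Since 53 ≡ 1 mod 4, the ring of integers is ℤ[(1+√53)/2] with discriminant 53.
349 ∤ 53, so 349 is unramified.
Legendre symbol by Euler's criterion: (53/349) ≡ 53^174 ≡ 348 (mod 349), i.e. (53/349) = -1.
d is a non-residue mod p, hence 349 remains inert in O_K.

inert — (349) stays prime in O_K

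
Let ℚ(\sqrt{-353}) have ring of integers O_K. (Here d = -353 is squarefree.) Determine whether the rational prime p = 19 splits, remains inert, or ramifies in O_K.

inert

Since -353 ≢ 1 mod 4, the ring of integers is ℤ[√-353] with discriminant 4·(-353) = -1412.
19 ∤ -1412, so 19 is unramified.
Legendre symbol by Euler's criterion: (-353/19) ≡ (-353)^9 ≡ 18 (mod 19), i.e. (-353/19) = -1.
(-353/19) = -1, so 19 is inert.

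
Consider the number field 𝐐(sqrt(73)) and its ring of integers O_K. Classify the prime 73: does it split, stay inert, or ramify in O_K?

73 mod 4 = 1, hence disc K = 73 and O_K = ℤ[(1+√73)/2].
Ramification test: 73 | 73. The prime 73 ramifies in K.

73 is ramified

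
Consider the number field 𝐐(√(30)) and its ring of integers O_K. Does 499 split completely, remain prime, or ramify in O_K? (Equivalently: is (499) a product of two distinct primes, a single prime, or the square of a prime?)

split — (499) = 𝔭₁𝔭₂ with 𝔭₁ ≠ 𝔭₂

d = 30 ≡ 2 (mod 4), so O_K = ℤ[√30] and disc(K) = 4d = 120.
499 ∤ 120, so 499 is unramified.
Legendre symbol by Euler's criterion: (30/499) ≡ 30^249 ≡ 1 (mod 499), i.e. (30/499) = 1.
d is a quadratic residue mod p, hence 499 splits in O_K.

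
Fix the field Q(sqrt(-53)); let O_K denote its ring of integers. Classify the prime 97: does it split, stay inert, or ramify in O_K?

-53 mod 4 = 3, hence disc K = 4·(-53) = -212 and O_K = ℤ[√-53].
97 ∤ -212, so 97 is unramified.
Legendre symbol by Euler's criterion: (-53/97) ≡ (-53)^48 ≡ 1 (mod 97), i.e. (-53/97) = 1.
Legendre symbol 1 ⇒ 97 is split.

97 splits in O_K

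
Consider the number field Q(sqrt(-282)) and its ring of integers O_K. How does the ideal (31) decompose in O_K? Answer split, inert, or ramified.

split — (31) = 𝔭₁𝔭₂ with 𝔭₁ ≠ 𝔭₂

d = -282 ≡ 2 (mod 4), so O_K = ℤ[√-282] and disc(K) = 4d = -1128.
Since gcd(31, -1128) = 1 the prime 31 does not ramify.
Legendre symbol by Euler's criterion: (-282/31) ≡ (-282)^15 ≡ 1 (mod 31), i.e. (-282/31) = 1.
Legendre symbol 1 ⇒ 31 is split.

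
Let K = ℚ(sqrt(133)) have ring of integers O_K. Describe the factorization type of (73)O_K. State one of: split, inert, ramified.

133 mod 4 = 1, hence disc K = 133 and O_K = ℤ[(1+√133)/2].
73 ∤ 133, so 73 is unramified.
Euler's criterion: 133^36 mod 73 = 72. Thus (133|73) = -1.
(133/73) = -1, so 73 is inert.

73 remains inert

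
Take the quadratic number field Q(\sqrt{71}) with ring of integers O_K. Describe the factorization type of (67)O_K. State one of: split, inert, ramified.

Since 71 ≢ 1 mod 4, the ring of integers is ℤ[√71] with discriminant 4·71 = 284.
disc(K) = 284 is not divisible by 67; 67 is unramified.
Legendre symbol by Euler's criterion: (71/67) ≡ 71^33 ≡ 1 (mod 67), i.e. (71/67) = 1.
Legendre symbol 1 ⇒ 67 is split.

67 splits in O_K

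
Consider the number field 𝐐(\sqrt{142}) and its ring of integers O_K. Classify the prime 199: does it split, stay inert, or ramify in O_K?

remains prime (inert)

142 mod 4 = 2, hence disc K = 4·142 = 568 and O_K = ℤ[√142].
199 ∤ 568, so 199 is unramified.
(142/199) = 142^99 mod 199 = 198, giving Legendre symbol -1.
Legendre symbol -1 ⇒ 199 is inert.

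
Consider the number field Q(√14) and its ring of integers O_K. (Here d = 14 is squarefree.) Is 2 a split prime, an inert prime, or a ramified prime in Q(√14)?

Since 14 ≢ 1 mod 4, the ring of integers is ℤ[√14] with discriminant 4·14 = 56.
disc(K) = 56 = 2·28, so p = 2 is ramified.

ramified — (2) = 𝔭²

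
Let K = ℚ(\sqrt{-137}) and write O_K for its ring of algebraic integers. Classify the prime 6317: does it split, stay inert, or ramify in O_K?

split

-137 mod 4 = 3, hence disc K = 4·(-137) = -548 and O_K = ℤ[√-137].
disc(K) = -548 is not divisible by 6317; 6317 is unramified.
Compute (-137/6317) via Euler: 6180^((6317-1)/2) mod 6317 = 1, so (-137/6317) = 1.
d is a quadratic residue mod p, hence 6317 splits in O_K.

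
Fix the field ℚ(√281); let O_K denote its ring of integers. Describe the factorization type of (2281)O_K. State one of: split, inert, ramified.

281 mod 4 = 1, hence disc K = 281 and O_K = ℤ[(1+√281)/2].
disc(K) = 281 is not divisible by 2281; 2281 is unramified.
Euler's criterion: 281^1140 mod 2281 = 1. Thus (281|2281) = 1.
Legendre symbol 1 ⇒ 2281 is split.

2281 splits in O_K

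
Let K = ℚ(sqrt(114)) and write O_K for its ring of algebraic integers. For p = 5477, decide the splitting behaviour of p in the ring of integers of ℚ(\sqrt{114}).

splits completely

d = 114 ≡ 2 (mod 4), so O_K = ℤ[√114] and disc(K) = 4d = 456.
5477 ∤ 456, so 5477 is unramified.
(114/5477) = 114^2738 mod 5477 = 1, giving Legendre symbol 1.
Legendre symbol 1 ⇒ 5477 is split.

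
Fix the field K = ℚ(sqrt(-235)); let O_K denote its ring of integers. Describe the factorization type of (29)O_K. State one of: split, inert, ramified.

Since -235 ≡ 1 mod 4, the ring of integers is ℤ[(1+√-235)/2] with discriminant -235.
29 ∤ -235, so 29 is unramified.
(-235/29) = 26^14 mod 29 = 28, giving Legendre symbol -1.
d is a non-residue mod p, hence 29 remains inert in O_K.

p is inert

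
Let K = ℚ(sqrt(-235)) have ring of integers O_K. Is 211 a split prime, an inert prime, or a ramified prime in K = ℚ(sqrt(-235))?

-235 mod 4 = 1, hence disc K = -235 and O_K = ℤ[(1+√-235)/2].
disc(K) = -235 is not divisible by 211; 211 is unramified.
Legendre symbol by Euler's criterion: (-235/211) ≡ (-235)^105 ≡ 210 (mod 211), i.e. (-235/211) = -1.
(-235/211) = -1, so 211 is inert.

211 remains inert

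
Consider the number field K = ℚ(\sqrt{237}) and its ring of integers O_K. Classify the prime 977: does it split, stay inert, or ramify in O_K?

237 mod 4 = 1, hence disc K = 237 and O_K = ℤ[(1+√237)/2].
977 ∤ 237, so 977 is unramified.
Legendre symbol by Euler's criterion: (237/977) ≡ 237^488 ≡ 1 (mod 977), i.e. (237/977) = 1.
d is a quadratic residue mod p, hence 977 splits in O_K.

split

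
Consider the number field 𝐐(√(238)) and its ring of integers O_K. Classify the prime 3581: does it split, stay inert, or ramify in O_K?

d = 238 ≡ 2 (mod 4), so O_K = ℤ[√238] and disc(K) = 4d = 952.
disc(K) = 952 is not divisible by 3581; 3581 is unramified.
Euler's criterion: 238^1790 mod 3581 = 1. Thus (238|3581) = 1.
(238/3581) = 1, so 3581 splits.

splits completely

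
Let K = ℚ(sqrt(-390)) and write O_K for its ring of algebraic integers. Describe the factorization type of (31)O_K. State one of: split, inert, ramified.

-390 mod 4 = 2, hence disc K = 4·(-390) = -1560 and O_K = ℤ[√-390].
31 ∤ -1560, so 31 is unramified.
Euler's criterion: (-390)^15 mod 31 = 30. Thus (-390|31) = -1.
(-390/31) = -1, so 31 is inert.

31 remains inert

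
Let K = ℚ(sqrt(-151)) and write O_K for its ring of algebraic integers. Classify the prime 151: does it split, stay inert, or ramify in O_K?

ramified — (151) = 𝔭²

d = -151 ≡ 1 (mod 4), so O_K = ℤ[(1+√-151)/2] and disc(K) = d = -151.
Ramification test: 151 | -151. The prime 151 ramifies in K.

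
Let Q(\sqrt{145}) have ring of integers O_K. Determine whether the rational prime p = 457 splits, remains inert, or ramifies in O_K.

inert

Since 145 ≡ 1 mod 4, the ring of integers is ℤ[(1+√145)/2] with discriminant 145.
disc(K) = 145 is not divisible by 457; 457 is unramified.
Compute (145/457) via Euler: 145^((457-1)/2) mod 457 = 456, so (145/457) = -1.
Legendre symbol -1 ⇒ 457 is inert.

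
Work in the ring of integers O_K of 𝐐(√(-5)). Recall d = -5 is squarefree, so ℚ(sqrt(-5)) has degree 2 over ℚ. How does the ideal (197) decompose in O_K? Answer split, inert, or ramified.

p is inert

d = -5 ≡ 3 (mod 4), so O_K = ℤ[√-5] and disc(K) = 4d = -20.
Since gcd(197, -20) = 1 the prime 197 does not ramify.
(-5/197) = 192^98 mod 197 = 196, giving Legendre symbol -1.
d is a non-residue mod p, hence 197 remains inert in O_K.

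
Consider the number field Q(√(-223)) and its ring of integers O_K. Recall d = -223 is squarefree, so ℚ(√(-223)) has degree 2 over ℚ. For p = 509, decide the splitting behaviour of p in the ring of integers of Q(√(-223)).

509 splits in O_K

Since -223 ≡ 1 mod 4, the ring of integers is ℤ[(1+√-223)/2] with discriminant -223.
Since gcd(509, -223) = 1 the prime 509 does not ramify.
Legendre symbol by Euler's criterion: (-223/509) ≡ (-223)^254 ≡ 1 (mod 509), i.e. (-223/509) = 1.
Legendre symbol 1 ⇒ 509 is split.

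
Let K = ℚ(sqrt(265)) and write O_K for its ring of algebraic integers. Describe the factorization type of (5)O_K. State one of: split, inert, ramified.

5 is ramified

d = 265 ≡ 1 (mod 4), so O_K = ℤ[(1+√265)/2] and disc(K) = d = 265.
Ramification test: 5 | 265. The prime 5 ramifies in K.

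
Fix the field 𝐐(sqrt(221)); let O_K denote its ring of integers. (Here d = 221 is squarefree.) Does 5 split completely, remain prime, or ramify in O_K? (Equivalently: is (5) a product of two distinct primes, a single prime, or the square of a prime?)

Since 221 ≡ 1 mod 4, the ring of integers is ℤ[(1+√221)/2] with discriminant 221.
Since gcd(5, 221) = 1 the prime 5 does not ramify.
Euler's criterion: 221^2 mod 5 = 1. Thus (221|5) = 1.
Legendre symbol 1 ⇒ 5 is split.

p splits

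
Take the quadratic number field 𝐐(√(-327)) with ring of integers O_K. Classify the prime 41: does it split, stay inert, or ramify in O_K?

splits completely

Since -327 ≡ 1 mod 4, the ring of integers is ℤ[(1+√-327)/2] with discriminant -327.
Since gcd(41, -327) = 1 the prime 41 does not ramify.
Compute (-327/41) via Euler: 1^((41-1)/2) mod 41 = 1, so (-327/41) = 1.
Legendre symbol 1 ⇒ 41 is split.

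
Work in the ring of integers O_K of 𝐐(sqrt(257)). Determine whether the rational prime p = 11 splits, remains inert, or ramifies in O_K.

Since 257 ≡ 1 mod 4, the ring of integers is ℤ[(1+√257)/2] with discriminant 257.
Since gcd(11, 257) = 1 the prime 11 does not ramify.
(257/11) = 4^5 mod 11 = 1, giving Legendre symbol 1.
Legendre symbol 1 ⇒ 11 is split.

11 splits in O_K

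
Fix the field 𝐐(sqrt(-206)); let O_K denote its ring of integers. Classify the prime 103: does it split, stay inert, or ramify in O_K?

ramifies in O_K

-206 mod 4 = 2, hence disc K = 4·(-206) = -824 and O_K = ℤ[√-206].
103 divides disc(K) = -824, so 103 ramifies.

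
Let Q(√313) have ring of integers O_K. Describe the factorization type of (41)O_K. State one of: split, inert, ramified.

41 remains inert

d = 313 ≡ 1 (mod 4), so O_K = ℤ[(1+√313)/2] and disc(K) = d = 313.
disc(K) = 313 is not divisible by 41; 41 is unramified.
Euler's criterion: 313^20 mod 41 = 40. Thus (313|41) = -1.
(313/41) = -1, so 41 is inert.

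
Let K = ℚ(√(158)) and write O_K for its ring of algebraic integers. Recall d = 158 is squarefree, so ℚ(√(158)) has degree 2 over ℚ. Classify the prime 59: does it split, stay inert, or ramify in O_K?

59 remains inert

Since 158 ≢ 1 mod 4, the ring of integers is ℤ[√158] with discriminant 4·158 = 632.
disc(K) = 632 is not divisible by 59; 59 is unramified.
Legendre symbol by Euler's criterion: (158/59) ≡ 158^29 ≡ 58 (mod 59), i.e. (158/59) = -1.
(158/59) = -1, so 59 is inert.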